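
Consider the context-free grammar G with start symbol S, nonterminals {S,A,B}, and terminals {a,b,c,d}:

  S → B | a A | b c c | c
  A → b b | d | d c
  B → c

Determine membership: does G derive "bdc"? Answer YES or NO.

Convert to CNF:
  S -> T0 X4 | T3 A | c
  A -> T0 T0 | T1 T2 | d
  B -> c
  T0 -> b
  T1 -> d
  T2 -> c
  T3 -> a
  X4 -> T2 T2

CYK fill:
  T[0,0] 'b' = {T0}  orig:{}
  T[1,1] 'd' = {A,T1}  orig:{A}
  T[2,2] 'c' = {B,S,T2}  orig:{B,S}
  T[0,1] 'bd' = ∅
  T[1,2] 'dc' = {A}
  T[0,2] 'bdc' = ∅

S ∉ T[0,2] ⇒ NO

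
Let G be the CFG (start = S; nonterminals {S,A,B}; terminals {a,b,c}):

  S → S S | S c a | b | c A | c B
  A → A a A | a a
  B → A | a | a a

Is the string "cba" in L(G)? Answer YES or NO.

CNF form of G:
  S -> S S | S X4 | T1 A | T1 B | b
  A -> A X2 | T0 T0
  B -> A X3 | T0 T0 | a
  T0 -> a
  T1 -> c
  X2 -> T0 A
  X3 -> T0 A
  X4 -> T1 T0

CYK table (by increasing span):
  [0..0]={T1}  "c"  orig:{}
  [1..1]={S}  "b"
  [2..2]={B,T0}  "a"  orig:{B}
  [0..1]=∅  "cb"
  [1..2]=∅  "ba"
  [0..2]=∅  "cba"

S ∉ T[0,2] ⇒ NO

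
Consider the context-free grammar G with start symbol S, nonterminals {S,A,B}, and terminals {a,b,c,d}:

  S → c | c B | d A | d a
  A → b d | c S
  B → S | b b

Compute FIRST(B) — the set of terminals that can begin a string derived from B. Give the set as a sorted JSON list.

FIRST sets, iterate to fixpoint:
[1]
  A via A→b d: +{b}
  A via A→c S: +{c}
  B via B→b b: +{b}
  S via S→c: +{c}
  S via S→d A: +{d}
  S: {c,d}  A: {b,c}  B: {b}
[2]
  B via B→S: +{c,d}
  S: {c,d}  A: {b,c}  B: {b,c,d}
[3] (no change)
  S: {c,d}  A: {b,c}  B: {b,c,d}

FIRST(B) = ["b", "c", "d"]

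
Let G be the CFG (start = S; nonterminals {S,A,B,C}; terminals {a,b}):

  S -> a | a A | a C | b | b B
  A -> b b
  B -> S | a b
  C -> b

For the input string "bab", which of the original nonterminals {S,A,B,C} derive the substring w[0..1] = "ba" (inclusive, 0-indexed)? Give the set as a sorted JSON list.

Convert to CNF:
  S -> T0 B | T1 A | T1 C | a | b
  A -> T0 T0
  B -> T0 B | T1 A | T1 C | T1 T0 | a | b
  C -> b
  T0 -> b
  T1 -> a

Fill CYK table bottom-up — only the sub-triangle for w[0..1]:
  [0..0]={B,C,S,T0}  "b"  orig:{B,C,S}
  [1..1]={B,S,T1}  "a"  orig:{B,S}
  [0..1]={B,S}  "ba"

Original NTs in T[0,1] deriving "ba": ["B", "S"]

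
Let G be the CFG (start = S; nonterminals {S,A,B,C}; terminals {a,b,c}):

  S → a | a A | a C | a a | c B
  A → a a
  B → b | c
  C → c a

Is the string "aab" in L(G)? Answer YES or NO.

CNF form of G:
  S -> T0 A | T0 C | T0 T0 | T1 B | a
  A -> T0 T0
  B -> b | c
  C -> T1 T0
  T0 -> a
  T1 -> c

CYK fill:
  cell(0,0) a: {S,T0}  orig:{S}
  cell(1,1) a: {S,T0}  orig:{S}
  cell(2,2) b: {B}
  cell(0,1) aa: {A,S}
  cell(1,2) ab: ∅
  cell(0,2) aab: ∅

S ∉ T[0,2] ⇒ NO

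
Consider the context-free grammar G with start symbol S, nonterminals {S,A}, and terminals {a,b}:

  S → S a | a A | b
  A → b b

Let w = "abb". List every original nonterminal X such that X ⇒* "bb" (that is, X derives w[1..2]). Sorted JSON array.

CNF form of G:
  S -> S T1 | T1 A | b
  A -> T0 T0
  T0 -> b
  T1 -> a

Fill CYK table bottom-up — only the sub-triangle for w[1..2]:
  [1..1]={S,T0}  "b"  orig:{S}
  [2..2]={S,T0}  "b"  orig:{S}
  [1..2]={A}  "bb"

Original NTs in T[1,2] deriving "bb": ["A"]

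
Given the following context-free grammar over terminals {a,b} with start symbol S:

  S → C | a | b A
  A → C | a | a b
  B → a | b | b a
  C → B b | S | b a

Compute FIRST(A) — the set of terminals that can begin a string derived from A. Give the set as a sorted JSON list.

FIRST iteration:
round 1:
  A via A→a: +{a}
  B via B→a: +{a}
  B via B→b: +{b}
  C via C→B b: +{a,b}
  S via S→C: +{a,b}
  FIRST[S]={a,b}  FIRST[A]={a}  FIRST[B]={a,b}  FIRST[C]={a,b}
round 2:
  A via A→C: +{b}
  FIRST[S]={a,b}  FIRST[A]={a,b}  FIRST[B]={a,b}  FIRST[C]={a,b}
round 3: (no change)
  FIRST[S]={a,b}  FIRST[A]={a,b}  FIRST[B]={a,b}  FIRST[C]={a,b}

FIRST(A) = ["a", "b"]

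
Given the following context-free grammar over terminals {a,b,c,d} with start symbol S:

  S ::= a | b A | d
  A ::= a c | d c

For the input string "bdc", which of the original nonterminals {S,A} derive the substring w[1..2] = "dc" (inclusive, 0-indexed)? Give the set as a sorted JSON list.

Convert to CNF:
  S -> T3 A | a | d
  A -> T0 T1 | T2 T1
  T0 -> a
  T1 -> c
  T2 -> d
  T3 -> b

CYK fill — only the sub-triangle for w[1..2]:
  cell(1,1) d: {S,T2}  orig:{S}
  cell(2,2) c: {T1}  orig:{}
  cell(1,2) dc: {A}

Original NTs in T[1,2] deriving "dc": ["A"]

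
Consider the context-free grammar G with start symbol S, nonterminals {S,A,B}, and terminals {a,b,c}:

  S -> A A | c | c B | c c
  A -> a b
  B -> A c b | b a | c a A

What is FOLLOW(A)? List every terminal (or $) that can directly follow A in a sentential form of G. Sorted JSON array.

FIRST iteration:
iter 1:
  A via A→a b: +{a}
  B via B→A c b: +{a}
  B via B→b a: +{b}
  B via B→c a A: +{c}
  S via S→A A: +{a}
  S via S→c: +{c}
  FIRST(S)={a,c}  FIRST(A)={a}  FIRST(B)={a,b,c}
iter 2: — fixpoint
  FIRST(S)={a,c}  FIRST(A)={a}  FIRST(B)={a,b,c}

FOLLOW iteration:
FOLLOW(S) := {$}
round 1:
  B→A c b: FOLLOW(A) ⊇ FIRST(c) = {c}; new: +{c}
  S→A A: FOLLOW(A) ⊇ FIRST(A) = {a}; new: +{a}
  S→A A: FOLLOW(A) ⊇ FOLLOW(S) ⊇ {$}; new: +{$}
  S→c B: FOLLOW(B) ⊇ FOLLOW(S) ⊇ {$}; new: +{$}
  S: {$}  A: {$,a,c}  B: {$}
round 2: (no change)
  S: {$}  A: {$,a,c}  B: {$}

FOLLOW(A) = ["$", "a", "c"]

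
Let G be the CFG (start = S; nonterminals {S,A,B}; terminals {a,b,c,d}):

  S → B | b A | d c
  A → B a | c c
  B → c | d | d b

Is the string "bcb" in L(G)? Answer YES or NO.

CNF form of G:
  S -> T2 T1 | T2 T3 | T3 A | c | d
  A -> B T0 | T1 T1
  B -> T2 T3 | c | d
  T0 -> a
  T1 -> c
  T2 -> d
  T3 -> b

Fill CYK table bottom-up:
  T[0,0] 'b' = {T3}  orig:{}
  T[1,1] 'c' = {B,S,T1}  orig:{B,S}
  T[2,2] 'b' = {T3}  orig:{}
  T[0,1] 'bc' = ∅
  T[1,2] 'cb' = ∅
  T[0,2] 'bcb' = ∅

S ∉ T[0,2] ⇒ NO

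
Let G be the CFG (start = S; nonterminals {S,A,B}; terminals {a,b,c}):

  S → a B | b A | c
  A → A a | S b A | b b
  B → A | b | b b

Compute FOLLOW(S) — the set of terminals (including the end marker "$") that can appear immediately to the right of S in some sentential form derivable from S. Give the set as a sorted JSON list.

FIRST iteration:
round 1:
  A via A→b b: +{b}
  B via B→A: +{b}
  S via S→a B: +{a}
  S via S→b A: +{b}
  S via S→c: +{c}
  S: {a,b,c}  A: {b}  B: {b}
round 2:
  A via A→S b A: +{a,c}
  B via B→A: +{a,c}
  S: {a,b,c}  A: {a,b,c}  B: {a,b,c}
round 3: done
  S: {a,b,c}  A: {a,b,c}  B: {a,b,c}

FOLLOW sets:
FOLLOW(S) := {$}
[1]
  A→A a: FOLLOW(A) ⊇ FIRST(a) = {a}; new: +{a}
  A→S b A: FOLLOW(S) ⊇ FIRST(b) = {b}; new: +{b}
  S→a B: FOLLOW(B) ⊇ FOLLOW(S) ⊇ {$,b}; new: +{$,b}
  S→b A: FOLLOW(A) ⊇ FOLLOW(S) ⊇ {$,b}; new: +{$,b}
  FOLLOW[S]={$,b}  FOLLOW[A]={$,a,b}  FOLLOW[B]={$,b}
[2] done
  FOLLOW[S]={$,b}  FOLLOW[A]={$,a,b}  FOLLOW[B]={$,b}

FOLLOW(S) = ["$", "b"]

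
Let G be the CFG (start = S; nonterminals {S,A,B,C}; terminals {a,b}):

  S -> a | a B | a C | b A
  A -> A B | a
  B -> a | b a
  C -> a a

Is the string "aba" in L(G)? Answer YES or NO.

Convert to CNF:
  S -> T0 A | T1 B | T1 C | a
  A -> A B | a
  B -> T0 T1 | a
  C -> T1 T1
  T0 -> b
  T1 -> a

Fill CYK table bottom-up:
  [0..0]={A,B,S,T1}  "a"  orig:{A,B,S}
  [1..1]={T0}  "b"  orig:{}
  [2..2]={A,B,S,T1}  "a"  orig:{A,B,S}
  [0..1]=∅  "ab"
  [1..2]={B,S}  "ba"
  [0..2]={A,S}  "aba"

S ∈ T[0,2] ⇒ YES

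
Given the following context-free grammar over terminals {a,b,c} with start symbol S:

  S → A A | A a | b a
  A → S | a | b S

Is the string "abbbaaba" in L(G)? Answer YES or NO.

CNF form of G:
  S -> A A | A T0 | T1 T0
  A -> A A | A T0 | T1 S | T1 T0 | a
  T0 -> a
  T1 -> b

CYK table (by increasing span):
  cell(0,0) a: {A,T0}  orig:{A}
  cell(1,1) b: {T1}  orig:{}
  cell(2,2) b: {T1}  orig:{}
  cell(3,3) b: {T1}  orig:{}
  cell(4,4) a: {A,T0}  orig:{A}
  cell(5,5) a: {A,T0}  orig:{A}
  cell(6,6) b: {T1}  orig:{}
  cell(7,7) a: {A,T0}  orig:{A}
  cell(0,1) ab: ∅
  cell(1,2) bb: ∅
  cell(2,3) bb: ∅
  cell(3,4) ba: {A,S}
  cell(4,5) aa: {A,S}
  cell(5,6) ab: ∅
  cell(6,7) ba: {A,S}
  cell(0,2) abb: ∅
  cell(1,3) bbb: ∅
  cell(2,4) bba: {A}
  cell(3,5) baa: {A,S}
  cell(4,6) aab: ∅
  cell(5,7) aba: {A,S}
  cell(0,3) abbb: ∅
  cell(1,4) bbba: ∅
  cell(2,5) bbaa: {A,S}
  cell(3,6) baab: ∅
  cell(4,7) aaba: {A,S}
  cell(0,4) abbba: ∅
  cell(1,5) bbbaa: {A}
  cell(2,6) bbaab: ∅
  cell(3,7) baaba: {A,S}
  cell(0,5) abbbaa: {A,S}
  cell(1,6) bbbaab: ∅
  cell(2,7) bbaaba: {A,S}
  cell(0,6) abbbaab: ∅
  cell(1,7) bbbaaba: {A,S}
  cell(0,7) abbbaaba: {A,S}

S ∈ T[0,7] ⇒ YES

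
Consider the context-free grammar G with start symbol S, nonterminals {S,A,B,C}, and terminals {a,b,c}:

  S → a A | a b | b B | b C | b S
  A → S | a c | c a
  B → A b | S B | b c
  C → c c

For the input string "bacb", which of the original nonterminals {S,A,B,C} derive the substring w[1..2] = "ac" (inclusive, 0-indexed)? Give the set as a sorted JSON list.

CNF form of G:
  S -> T0 A | T0 T1 | T1 B | T1 C | T1 S
  A -> T0 A | T0 T1 | T0 T2 | T1 B | T1 C | T1 S | T2 T0
  B -> A T1 | S B | T1 T2
  C -> T2 T2
  T0 -> a
  T1 -> b
  T2 -> c

CYK table (by increasing span), restricted to cells inside w[1..2]:
  [1..1]={T0}  "a"  orig:{}
  [2..2]={T2}  "c"  orig:{}
  [1..2]={A}  "ac"

Original NTs in T[1,2] deriving "ac": ["A"]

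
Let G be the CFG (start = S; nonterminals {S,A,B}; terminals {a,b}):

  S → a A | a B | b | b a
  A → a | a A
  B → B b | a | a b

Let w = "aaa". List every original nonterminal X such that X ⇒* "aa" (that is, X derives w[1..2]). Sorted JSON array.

CNF form of G:
  S -> T0 A | T0 B | T1 T0 | b
  A -> T0 A | a
  B -> B T1 | T0 T1 | a
  T0 -> a
  T1 -> b

Fill CYK table bottom-up (cells [i..j] with 1 ≤ i ≤ j ≤ 2 only):
  T[1,1] 'a' = {A,B,T0}  orig:{A,B}
  T[2,2] 'a' = {A,B,T0}  orig:{A,B}
  T[1,2] 'aa' = {A,S}

Original NTs in T[1,2] deriving "aa": ["A", "S"]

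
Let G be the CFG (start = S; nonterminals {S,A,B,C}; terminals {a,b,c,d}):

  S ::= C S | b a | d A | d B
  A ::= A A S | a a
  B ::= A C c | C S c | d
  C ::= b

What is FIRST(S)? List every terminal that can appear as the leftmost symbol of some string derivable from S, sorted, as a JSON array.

Compute FIRST by fixpoint:
[1]
  A via A→a a: +{a}
  B via B→A C c: +{a}
  B via B→d: +{d}
  C via C→b: +{b}
  S via S→C S: +{b}
  S via S→d A: +{d}
  S: {b,d}  A: {a}  B: {a,d}  C: {b}
[2]
  B via B→C S c: +{b}
  S: {b,d}  A: {a}  B: {a,b,d}  C: {b}
[3] — fixpoint
  S: {b,d}  A: {a}  B: {a,b,d}  C: {b}

FIRST(S) = ["b", "d"]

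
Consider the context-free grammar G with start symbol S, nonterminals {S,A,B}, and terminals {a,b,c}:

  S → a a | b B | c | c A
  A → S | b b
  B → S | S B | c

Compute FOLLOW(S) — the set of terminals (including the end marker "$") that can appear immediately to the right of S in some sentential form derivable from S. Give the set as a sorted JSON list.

FIRST iteration:
pass 1:
  A via A→b b: +{b}
  B via B→c: +{c}
  S via S→a a: +{a}
  S via S→b B: +{b}
  S via S→c: +{c}
  FIRST[S]={a,b,c}  FIRST[A]={b}  FIRST[B]={c}
pass 2:
  A via A→S: +{a,c}
  B via B→S: +{a,b}
  FIRST[S]={a,b,c}  FIRST[A]={a,b,c}  FIRST[B]={a,b,c}
pass 3: (stable)
  FIRST[S]={a,b,c}  FIRST[A]={a,b,c}  FIRST[B]={a,b,c}

Compute FOLLOW by fixpoint:
initialize: $ ∈ FOLLOW(S)
pass 1:
  B→S B: FOLLOW(S) ⊇ FIRST(B) = {a,b,c}; new: +{a,b,c}
  S→b B: FOLLOW(B) ⊇ FOLLOW(S) ⊇ {$,a,b,c}; new: +{$,a,b,c}
  S→c A: FOLLOW(A) ⊇ FOLLOW(S) ⊇ {$,a,b,c}; new: +{$,a,b,c}
  FOLLOW[S]={$,a,b,c}  FOLLOW[A]={$,a,b,c}  FOLLOW[B]={$,a,b,c}
pass 2: (no change)
  FOLLOW[S]={$,a,b,c}  FOLLOW[A]={$,a,b,c}  FOLLOW[B]={$,a,b,c}

FOLLOW(S) = ["$", "a", "b", "c"]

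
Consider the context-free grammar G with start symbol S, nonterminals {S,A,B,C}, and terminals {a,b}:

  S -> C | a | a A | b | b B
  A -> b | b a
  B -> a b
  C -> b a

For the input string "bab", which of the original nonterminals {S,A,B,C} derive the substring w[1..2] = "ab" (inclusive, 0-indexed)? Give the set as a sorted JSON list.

CNF form of G:
  S -> T0 B | T0 T1 | T1 A | a | b
  A -> T0 T1 | b
  B -> T1 T0
  C -> T0 T1
  T0 -> b
  T1 -> a

Fill CYK table bottom-up — only the sub-triangle for w[1..2]:
  cell(1,1) a: {S,T1}  orig:{S}
  cell(2,2) b: {A,S,T0}  orig:{A,S}
  cell(1,2) ab: {B,S}

Original NTs in T[1,2] deriving "ab": ["B", "S"]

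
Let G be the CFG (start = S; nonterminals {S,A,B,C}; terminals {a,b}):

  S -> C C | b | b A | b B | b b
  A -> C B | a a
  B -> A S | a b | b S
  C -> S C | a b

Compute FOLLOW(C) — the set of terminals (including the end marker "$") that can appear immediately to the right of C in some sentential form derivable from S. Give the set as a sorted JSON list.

Compute FIRST by fixpoint:
round 1:
  A via A→a a: +{a}
  B via B→A S: +{a}
  B via B→b S: +{b}
  C via C→a b: +{a}
  S via S→C C: +{a}
  S via S→b: +{b}
  FIRST[S]={a,b}  FIRST[A]={a}  FIRST[B]={a,b}  FIRST[C]={a}
round 2:
  C via C→S C: +{b}
  FIRST[S]={a,b}  FIRST[A]={a}  FIRST[B]={a,b}  FIRST[C]={a,b}
round 3:
  A via A→C B: +{b}
  FIRST[S]={a,b}  FIRST[A]={a,b}  FIRST[B]={a,b}  FIRST[C]={a,b}
round 4: (no change)
  FIRST[S]={a,b}  FIRST[A]={a,b}  FIRST[B]={a,b}  FIRST[C]={a,b}

FOLLOW iteration:
FOLLOW(S) := {$}
[1]
  A→C B: FOLLOW(C) ⊇ FIRST(B) = {a,b}; new: +{a,b}
  B→A S: FOLLOW(A) ⊇ FIRST(S) = {a,b}; new: +{a,b}
  C→S C: FOLLOW(S) ⊇ FIRST(C) = {a,b}; new: +{a,b}
  S→C C: FOLLOW(C) ⊇ FOLLOW(S) ⊇ {$,a,b}; new: +{$}
  S→b A: FOLLOW(A) ⊇ FOLLOW(S) ⊇ {$,a,b}; new: +{$}
  S→b B: FOLLOW(B) ⊇ FOLLOW(S) ⊇ {$,a,b}; new: +{$,a,b}
  FOLLOW[S]={$,a,b}  FOLLOW[A]={$,a,b}  FOLLOW[B]={$,a,b}  FOLLOW[C]={$,a,b}
[2] done
  FOLLOW[S]={$,a,b}  FOLLOW[A]={$,a,b}  FOLLOW[B]={$,a,b}  FOLLOW[C]={$,a,b}

FOLLOW(C) = ["$", "a", "b"]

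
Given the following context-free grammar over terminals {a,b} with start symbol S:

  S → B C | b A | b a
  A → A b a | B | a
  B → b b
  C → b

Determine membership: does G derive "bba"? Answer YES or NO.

CNF form of G:
  S -> B C | T0 A | T0 T1
  A -> A X2 | T0 T0 | a
  B -> T0 T0
  C -> b
  T0 -> b
  T1 -> a
  X2 -> T0 T1

Fill CYK table bottom-up:
  T[0,0] 'b' = {C,T0}  orig:{C}
  T[1,1] 'b' = {C,T0}  orig:{C}
  T[2,2] 'a' = {A,T1}  orig:{A}
  T[0,1] 'bb' = {A,B}
  T[1,2] 'ba' = {S,X2}  orig:{S}
  T[0,2] 'bba' = ∅

S ∉ T[0,2] ⇒ NO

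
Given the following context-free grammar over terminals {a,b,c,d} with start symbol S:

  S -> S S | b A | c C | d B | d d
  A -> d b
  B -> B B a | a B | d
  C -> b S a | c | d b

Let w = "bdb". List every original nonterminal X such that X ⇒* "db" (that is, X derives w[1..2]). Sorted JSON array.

Convert to CNF:
  S -> S S | T0 B | T0 T0 | T1 A | T3 C
  A -> T0 T1
  B -> B X4 | T2 B | d
  C -> T0 T1 | T1 X5 | c
  T0 -> d
  T1 -> b
  T2 -> a
  T3 -> c
  X4 -> B T2
  X5 -> S T2

CYK fill (cells [i..j] with 1 ≤ i ≤ j ≤ 2 only):
  cell(1,1) d: {B,T0}  orig:{B}
  cell(2,2) b: {T1}  orig:{}
  cell(1,2) db: {A,C}

Original NTs in T[1,2] deriving "db": ["A", "C"]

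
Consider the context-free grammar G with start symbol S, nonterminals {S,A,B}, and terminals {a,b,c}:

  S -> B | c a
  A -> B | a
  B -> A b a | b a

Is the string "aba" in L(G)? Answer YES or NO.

CNF form of G:
  S -> A X5 | T0 T1 | T2 T1
  A -> A X3 | T0 T1 | a
  B -> A X4 | T0 T1
  T0 -> b
  T1 -> a
  T2 -> c
  X3 -> T0 T1
  X4 -> T0 T1
  X5 -> T0 T1

CYK table (by increasing span):
  T[0,0] 'a' = {A,T1}  orig:{A}
  T[1,1] 'b' = {T0}  orig:{}
  T[2,2] 'a' = {A,T1}  orig:{A}
  T[0,1] 'ab' = ∅
  T[1,2] 'ba' = {A,B,S,X3,X4,X5}  orig:{A,B,S}
  T[0,2] 'aba' = {A,B,S}

S ∈ T[0,2] ⇒ YES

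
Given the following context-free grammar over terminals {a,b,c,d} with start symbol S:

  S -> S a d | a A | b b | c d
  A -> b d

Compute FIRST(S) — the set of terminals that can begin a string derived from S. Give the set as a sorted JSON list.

Compute FIRST by fixpoint:
round 1:
  A via A→b d: +{b}
  S via S→a A: +{a}
  S via S→b b: +{b}
  S via S→c d: +{c}
  FIRST[S]={a,b,c}  FIRST[A]={b}
round 2: done
  FIRST[S]={a,b,c}  FIRST[A]={b}

FIRST(S) = ["a", "b", "c"]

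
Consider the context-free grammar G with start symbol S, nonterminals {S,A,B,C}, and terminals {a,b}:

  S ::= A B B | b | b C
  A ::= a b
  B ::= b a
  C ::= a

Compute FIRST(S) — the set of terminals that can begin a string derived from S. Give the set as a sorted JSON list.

Compute FIRST by fixpoint:
[1]
  A via A→a b: +{a}
  B via B→b a: +{b}
  C via C→a: +{a}
  S via S→A B B: +{a}
  S via S→b: +{b}
  S: {a,b}  A: {a}  B: {b}  C: {a}
[2] (stable)
  S: {a,b}  A: {a}  B: {b}  C: {a}

FIRST(S) = ["a", "b"]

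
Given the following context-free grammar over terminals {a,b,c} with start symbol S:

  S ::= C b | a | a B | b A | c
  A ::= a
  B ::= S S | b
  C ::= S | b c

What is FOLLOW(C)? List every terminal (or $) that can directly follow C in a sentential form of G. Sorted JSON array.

Compute FIRST by fixpoint:
iter 1:
  A via A→a: +{a}
  B via B→b: +{b}
  C via C→b c: +{b}
  S via S→C b: +{b}
  S via S→a: +{a}
  S via S→c: +{c}
  FIRST(S)={a,b,c}  FIRST(A)={a}  FIRST(B)={b}  FIRST(C)={b}
iter 2:
  B via B→S S: +{a,c}
  C via C→S: +{a,c}
  FIRST(S)={a,b,c}  FIRST(A)={a}  FIRST(B)={a,b,c}  FIRST(C)={a,b,c}
iter 3: (stable)
  FIRST(S)={a,b,c}  FIRST(A)={a}  FIRST(B)={a,b,c}  FIRST(C)={a,b,c}

Compute FOLLOW by fixpoint:
initialize: $ ∈ FOLLOW(S)
iter 1:
  B→S S: FOLLOW(S) ⊇ FIRST(S) = {a,b,c}; new: +{a,b,c}
  S→C b: FOLLOW(C) ⊇ FIRST(b) = {b}; new: +{b}
  S→a B: FOLLOW(B) ⊇ FOLLOW(S) ⊇ {$,a,b,c}; new: +{$,a,b,c}
  S→b A: FOLLOW(A) ⊇ FOLLOW(S) ⊇ {$,a,b,c}; new: +{$,a,b,c}
  FOLLOW(S)={$,a,b,c}  FOLLOW(A)={$,a,b,c}  FOLLOW(B)={$,a,b,c}  FOLLOW(C)={b}
iter 2: (stable)
  FOLLOW(S)={$,a,b,c}  FOLLOW(A)={$,a,b,c}  FOLLOW(B)={$,a,b,c}  FOLLOW(C)={b}

FOLLOW(C) = ["b"]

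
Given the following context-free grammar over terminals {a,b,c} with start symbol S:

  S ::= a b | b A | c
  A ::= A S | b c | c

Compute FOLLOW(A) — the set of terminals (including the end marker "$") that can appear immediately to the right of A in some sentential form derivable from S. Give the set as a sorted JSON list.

FIRST sets, iterate to fixpoint:
pass 1:
  A via A→b c: +{b}
  A via A→c: +{c}
  S via S→a b: +{a}
  S via S→b A: +{b}
  S via S→c: +{c}
  FIRST[S]={a,b,c}  FIRST[A]={b,c}
pass 2: — fixpoint
  FIRST[S]={a,b,c}  FIRST[A]={b,c}

FOLLOW iteration:
seed FOLLOW(S) with $
round 1:
  A→A S: FOLLOW(A) ⊇ FIRST(S) = {a,b,c}; new: +{a,b,c}
  A→A S: FOLLOW(S) ⊇ FOLLOW(A) ⊇ {a,b,c}; new: +{a,b,c}
  S→b A: FOLLOW(A) ⊇ FOLLOW(S) ⊇ {$,a,b,c}; new: +{$}
  S: {$,a,b,c}  A: {$,a,b,c}
round 2: done
  S: {$,a,b,c}  A: {$,a,b,c}

FOLLOW(A) = ["$", "a", "b", "c"]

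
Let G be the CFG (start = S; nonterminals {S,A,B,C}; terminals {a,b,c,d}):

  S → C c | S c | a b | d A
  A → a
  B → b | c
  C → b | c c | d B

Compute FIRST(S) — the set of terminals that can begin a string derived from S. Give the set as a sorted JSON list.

FIRST sets, iterate to fixpoint:
[1]
  A via A→a: +{a}
  B via B→b: +{b}
  B via B→c: +{c}
  C via C→b: +{b}
  C via C→c c: +{c}
  C via C→d B: +{d}
  S via S→C c: +{b,c,d}
  S via S→a b: +{a}
  S: {a,b,c,d}  A: {a}  B: {b,c}  C: {b,c,d}
[2] (stable)
  S: {a,b,c,d}  A: {a}  B: {b,c}  C: {b,c,d}

FIRST(S) = ["a", "b", "c", "d"]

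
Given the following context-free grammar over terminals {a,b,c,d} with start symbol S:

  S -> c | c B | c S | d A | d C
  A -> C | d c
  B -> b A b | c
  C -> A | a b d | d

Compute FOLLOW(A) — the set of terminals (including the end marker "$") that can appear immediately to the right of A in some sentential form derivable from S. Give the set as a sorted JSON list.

Compute FIRST by fixpoint:
iter 1:
  A via A→d c: +{d}
  B via B→b A b: +{b}
  B via B→c: +{c}
  C via C→A: +{d}
  C via C→a b d: +{a}
  S via S→c: +{c}
  S via S→d A: +{d}
  S: {c,d}  A: {d}  B: {b,c}  C: {a,d}
iter 2:
  A via A→C: +{a}
  S: {c,d}  A: {a,d}  B: {b,c}  C: {a,d}
iter 3: done
  S: {c,d}  A: {a,d}  B: {b,c}  C: {a,d}

FOLLOW iteration:
initialize: $ ∈ FOLLOW(S)
[1]
  B→b A b: FOLLOW(A) ⊇ FIRST(b) = {b}; new: +{b}
  S→c B: FOLLOW(B) ⊇ FOLLOW(S) ⊇ {$}; new: +{$}
  S→d A: FOLLOW(A) ⊇ FOLLOW(S) ⊇ {$}; new: +{$}
  S→d C: FOLLOW(C) ⊇ FOLLOW(S) ⊇ {$}; new: +{$}
  FOLLOW[S]={$}  FOLLOW[A]={$,b}  FOLLOW[B]={$}  FOLLOW[C]={$}
[2]
  A→C: FOLLOW(C) ⊇ FOLLOW(A) ⊇ {$,b}; new: +{b}
  FOLLOW[S]={$}  FOLLOW[A]={$,b}  FOLLOW[B]={$}  FOLLOW[C]={$,b}
[3] (no change)
  FOLLOW[S]={$}  FOLLOW[A]={$,b}  FOLLOW[B]={$}  FOLLOW[C]={$,b}

FOLLOW(A) = ["$", "b"]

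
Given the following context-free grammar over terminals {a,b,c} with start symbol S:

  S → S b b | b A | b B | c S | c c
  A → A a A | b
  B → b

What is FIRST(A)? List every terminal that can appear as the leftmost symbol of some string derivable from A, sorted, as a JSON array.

Compute FIRST by fixpoint:
round 1:
  A via A→b: +{b}
  B via B→b: +{b}
  S via S→b A: +{b}
  S via S→c S: +{c}
  S: {b,c}  A: {b}  B: {b}
round 2: (no change)
  S: {b,c}  A: {b}  B: {b}

FIRST(A) = ["b"]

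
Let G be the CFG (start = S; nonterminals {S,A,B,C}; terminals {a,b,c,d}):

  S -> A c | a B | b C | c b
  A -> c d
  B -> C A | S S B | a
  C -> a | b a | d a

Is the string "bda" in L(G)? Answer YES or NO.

Convert to CNF:
  S -> A T0 | T0 T2 | T2 C | T3 B
  A -> T0 T1
  B -> C A | S X4 | a
  C -> T1 T3 | T2 T3 | a
  T0 -> c
  T1 -> d
  T2 -> b
  T3 -> a
  X4 -> S B

CYK fill:
  [0..0]={T2}  "b"  orig:{}
  [1..1]={T1}  "d"  orig:{}
  [2..2]={B,C,T3}  "a"  orig:{B,C}
  [0..1]=∅  "bd"
  [1..2]={C}  "da"
  [0..2]={S}  "bda"

S ∈ T[0,2] ⇒ YES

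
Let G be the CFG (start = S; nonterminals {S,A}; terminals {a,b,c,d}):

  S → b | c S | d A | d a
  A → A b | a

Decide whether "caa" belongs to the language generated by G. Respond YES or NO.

CNF form of G:
  S -> T1 S | T2 A | T2 T3 | b
  A -> A T0 | a
  T0 -> b
  T1 -> c
  T2 -> d
  T3 -> a

CYK fill:
  T[0,0] 'c' = {T1}  orig:{}
  T[1,1] 'a' = {A,T3}  orig:{A}
  T[2,2] 'a' = {A,T3}  orig:{A}
  T[0,1] 'ca' = ∅
  T[1,2] 'aa' = ∅
  T[0,2] 'caa' = ∅

S ∉ T[0,2] ⇒ NO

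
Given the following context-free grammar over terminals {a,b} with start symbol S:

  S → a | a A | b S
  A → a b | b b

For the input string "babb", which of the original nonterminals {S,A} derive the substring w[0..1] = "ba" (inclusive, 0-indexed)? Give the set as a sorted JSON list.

CNF form of G:
  S -> T0 A | T1 S | a
  A -> T0 T1 | T1 T1
  T0 -> a
  T1 -> b

Fill CYK table bottom-up (cells [i..j] with 0 ≤ i ≤ j ≤ 1 only):
  T[0,0] 'b' = {T1}  orig:{}
  T[1,1] 'a' = {S,T0}  orig:{S}
  T[0,1] 'ba' = {S}

Original NTs in T[0,1] deriving "ba": ["S"]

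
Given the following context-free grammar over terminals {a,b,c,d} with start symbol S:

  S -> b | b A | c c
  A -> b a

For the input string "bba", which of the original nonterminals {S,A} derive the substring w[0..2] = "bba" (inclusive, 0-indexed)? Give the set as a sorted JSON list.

Convert to CNF:
  S -> T0 A | T2 T2 | b
  A -> T0 T1
  T0 -> b
  T1 -> a
  T2 -> c

CYK fill, restricted to cells inside w[0..2]:
  cell(0,0) b: {S,T0}  orig:{S}
  cell(1,1) b: {S,T0}  orig:{S}
  cell(2,2) a: {T1}  orig:{}
  cell(0,1) bb: ∅
  cell(1,2) ba: {A}
  cell(0,2) bba: {S}

Original NTs in T[0,2] deriving "bba": ["S"]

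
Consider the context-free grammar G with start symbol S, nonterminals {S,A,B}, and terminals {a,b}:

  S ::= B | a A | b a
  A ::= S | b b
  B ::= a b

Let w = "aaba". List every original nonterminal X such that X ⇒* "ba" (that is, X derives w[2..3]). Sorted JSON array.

Convert to CNF:
  S -> T0 A | T0 T1 | T1 T0
  A -> T0 A | T0 T1 | T1 T0 | T1 T1
  B -> T0 T1
  T0 -> a
  T1 -> b

Fill CYK table bottom-up (cells [i..j] with 2 ≤ i ≤ j ≤ 3 only):
  T[2,2] 'b' = {T1}  orig:{}
  T[3,3] 'a' = {T0}  orig:{}
  T[2,3] 'ba' = {A,S}

Original NTs in T[2,3] deriving "ba": ["A", "S"]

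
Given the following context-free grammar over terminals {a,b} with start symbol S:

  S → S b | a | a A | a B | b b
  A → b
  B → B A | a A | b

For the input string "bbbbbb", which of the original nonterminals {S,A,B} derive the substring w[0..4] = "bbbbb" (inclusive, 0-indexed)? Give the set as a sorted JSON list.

CNF form of G:
  S -> S T1 | T0 A | T0 B | T1 T1 | a
  A -> b
  B -> B A | T0 A | b
  T0 -> a
  T1 -> b

Fill CYK table bottom-up — only the sub-triangle for w[0..4]:
  T[0,0] 'b' = {A,B,T1}  orig:{A,B}
  T[1,1] 'b' = {A,B,T1}  orig:{A,B}
  T[2,2] 'b' = {A,B,T1}  orig:{A,B}
  T[3,3] 'b' = {A,B,T1}  orig:{A,B}
  T[4,4] 'b' = {A,B,T1}  orig:{A,B}
  T[0,1] 'bb' = {B,S}
  T[1,2] 'bb' = {B,S}
  T[2,3] 'bb' = {B,S}
  T[3,4] 'bb' = {B,S}
  T[0,2] 'bbb' = {B,S}
  T[1,3] 'bbb' = {B,S}
  T[2,4] 'bbb' = {B,S}
  T[0,3] 'bbbb' = {B,S}
  T[1,4] 'bbbb' = {B,S}
  T[0,4] 'bbbbb' = {B,S}

Original NTs in T[0,4] deriving "bbbbb": ["B", "S"]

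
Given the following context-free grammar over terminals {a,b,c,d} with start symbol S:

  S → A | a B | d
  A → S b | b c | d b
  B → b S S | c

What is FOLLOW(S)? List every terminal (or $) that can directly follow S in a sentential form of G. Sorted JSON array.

FIRST iteration:
pass 1:
  A via A→b c: +{b}
  A via A→d b: +{d}
  B via B→b S S: +{b}
  B via B→c: +{c}
  S via S→A: +{b,d}
  S via S→a B: +{a}
  FIRST(S)={a,b,d}  FIRST(A)={b,d}  FIRST(B)={b,c}
pass 2:
  A via A→S b: +{a}
  FIRST(S)={a,b,d}  FIRST(A)={a,b,d}  FIRST(B)={b,c}
pass 3: — fixpoint
  FIRST(S)={a,b,d}  FIRST(A)={a,b,d}  FIRST(B)={b,c}

FOLLOW sets:
seed FOLLOW(S) with $
pass 1:
  A→S b: FOLLOW(S) ⊇ FIRST(b) = {b}; new: +{b}
  B→b S S: FOLLOW(S) ⊇ FIRST(S) = {a,b,d}; new: +{a,d}
  S→A: FOLLOW(A) ⊇ FOLLOW(S) ⊇ {$,a,b,d}; new: +{$,a,b,d}
  S→a B: FOLLOW(B) ⊇ FOLLOW(S) ⊇ {$,a,b,d}; new: +{$,a,b,d}
  FOLLOW(S)={$,a,b,d}  FOLLOW(A)={$,a,b,d}  FOLLOW(B)={$,a,b,d}
pass 2: — fixpoint
  FOLLOW(S)={$,a,b,d}  FOLLOW(A)={$,a,b,d}  FOLLOW(B)={$,a,b,d}

FOLLOW(S) = ["$", "a", "b", "d"]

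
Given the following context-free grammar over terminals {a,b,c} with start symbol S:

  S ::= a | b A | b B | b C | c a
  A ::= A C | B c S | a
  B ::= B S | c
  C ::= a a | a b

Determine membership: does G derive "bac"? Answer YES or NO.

CNF form of G:
  S -> T0 T1 | T2 A | T2 B | T2 C | a
  A -> A C | B X3 | a
  B -> B S | c
  C -> T1 T1 | T1 T2
  T0 -> c
  T1 -> a
  T2 -> b
  X3 -> T0 S

CYK fill:
  cell(0,0) b: {T2}  orig:{}
  cell(1,1) a: {A,S,T1}  orig:{A,S}
  cell(2,2) c: {B,T0}  orig:{B}
  cell(0,1) ba: {S}
  cell(1,2) ac: ∅
  cell(0,2) bac: ∅

S ∉ T[0,2] ⇒ NO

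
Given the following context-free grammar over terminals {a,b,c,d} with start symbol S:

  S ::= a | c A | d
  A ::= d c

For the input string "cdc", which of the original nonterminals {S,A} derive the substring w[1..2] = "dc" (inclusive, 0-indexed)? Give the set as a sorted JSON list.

Convert to CNF:
  S -> T1 A | a | d
  A -> T0 T1
  T0 -> d
  T1 -> c

CYK fill — only the sub-triangle for w[1..2]:
  [1..1]={S,T0}  "d"  orig:{S}
  [2..2]={T1}  "c"  orig:{}
  [1..2]={A}  "dc"

Original NTs in T[1,2] deriving "dc": ["A"]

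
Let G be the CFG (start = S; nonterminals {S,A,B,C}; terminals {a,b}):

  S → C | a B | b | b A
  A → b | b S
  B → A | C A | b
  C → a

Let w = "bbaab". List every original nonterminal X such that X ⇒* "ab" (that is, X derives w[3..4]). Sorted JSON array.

Convert to CNF:
  S -> T0 A | T1 B | a | b
  A -> T0 S | b
  B -> C A | T0 S | b
  C -> a
  T0 -> b
  T1 -> a

Fill CYK table bottom-up — only the sub-triangle for w[3..4]:
  T[3,3] 'a' = {C,S,T1}  orig:{C,S}
  T[4,4] 'b' = {A,B,S,T0}  orig:{A,B,S}
  T[3,4] 'ab' = {B,S}

Original NTs in T[3,4] deriving "ab": ["B", "S"]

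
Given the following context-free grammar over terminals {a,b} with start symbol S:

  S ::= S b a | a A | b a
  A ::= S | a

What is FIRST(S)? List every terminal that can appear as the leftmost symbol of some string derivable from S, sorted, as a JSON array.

FIRST iteration:
round 1:
  A via A→a: +{a}
  S via S→a A: +{a}
  S via S→b a: +{b}
  FIRST[S]={a,b}  FIRST[A]={a}
round 2:
  A via A→S: +{b}
  FIRST[S]={a,b}  FIRST[A]={a,b}
round 3: done
  FIRST[S]={a,b}  FIRST[A]={a,b}

FIRST(S) = ["a", "b"]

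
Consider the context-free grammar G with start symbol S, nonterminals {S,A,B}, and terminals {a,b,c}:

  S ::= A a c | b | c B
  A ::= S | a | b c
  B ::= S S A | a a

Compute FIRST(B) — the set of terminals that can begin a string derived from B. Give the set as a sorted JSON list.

FIRST iteration:
iter 1:
  A via A→a: +{a}
  A via A→b c: +{b}
  B via B→a a: +{a}
  S via S→A a c: +{a,b}
  S via S→c B: +{c}
  FIRST[S]={a,b,c}  FIRST[A]={a,b}  FIRST[B]={a}
iter 2:
  A via A→S: +{c}
  B via B→S S A: +{b,c}
  FIRST[S]={a,b,c}  FIRST[A]={a,b,c}  FIRST[B]={a,b,c}
iter 3: (no change)
  FIRST[S]={a,b,c}  FIRST[A]={a,b,c}  FIRST[B]={a,b,c}

FIRST(B) = ["a", "b", "c"]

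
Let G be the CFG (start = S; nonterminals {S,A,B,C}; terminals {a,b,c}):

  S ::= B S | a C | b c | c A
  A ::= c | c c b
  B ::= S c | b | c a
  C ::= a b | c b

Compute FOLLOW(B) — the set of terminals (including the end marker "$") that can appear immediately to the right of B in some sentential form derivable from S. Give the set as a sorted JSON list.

FIRST iteration:
iter 1:
  A via A→c: +{c}
  B via B→b: +{b}
  B via B→c a: +{c}
  C via C→a b: +{a}
  C via C→c b: +{c}
  S via S→B S: +{b,c}
  S via S→a C: +{a}
  FIRST(S)={a,b,c}  FIRST(A)={c}  FIRST(B)={b,c}  FIRST(C)={a,c}
iter 2:
  B via B→S c: +{a}
  FIRST(S)={a,b,c}  FIRST(A)={c}  FIRST(B)={a,b,c}  FIRST(C)={a,c}
iter 3: (stable)
  FIRST(S)={a,b,c}  FIRST(A)={c}  FIRST(B)={a,b,c}  FIRST(C)={a,c}

FOLLOW iteration:
initialize: $ ∈ FOLLOW(S)
round 1:
  B→S c: FOLLOW(S) ⊇ FIRST(c) = {c}; new: +{c}
  S→B S: FOLLOW(B) ⊇ FIRST(S) = {a,b,c}; new: +{a,b,c}
  S→a C: FOLLOW(C) ⊇ FOLLOW(S) ⊇ {$,c}; new: +{$,c}
  S→c A: FOLLOW(A) ⊇ FOLLOW(S) ⊇ {$,c}; new: +{$,c}
  FOLLOW[S]={$,c}  FOLLOW[A]={$,c}  FOLLOW[B]={a,b,c}  FOLLOW[C]={$,c}
round 2: (stable)
  FOLLOW[S]={$,c}  FOLLOW[A]={$,c}  FOLLOW[B]={a,b,c}  FOLLOW[C]={$,c}

FOLLOW(B) = ["a", "b", "c"]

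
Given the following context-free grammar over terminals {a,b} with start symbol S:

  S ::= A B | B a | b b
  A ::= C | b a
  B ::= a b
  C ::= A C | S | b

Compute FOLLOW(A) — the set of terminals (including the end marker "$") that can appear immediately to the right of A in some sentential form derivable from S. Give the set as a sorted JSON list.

FIRST iteration:
iter 1:
  A via A→b a: +{b}
  B via B→a b: +{a}
  C via C→A C: +{b}
  S via S→A B: +{b}
  S via S→B a: +{a}
  FIRST(S)={a,b}  FIRST(A)={b}  FIRST(B)={a}  FIRST(C)={b}
iter 2:
  C via C→S: +{a}
  FIRST(S)={a,b}  FIRST(A)={b}  FIRST(B)={a}  FIRST(C)={a,b}
iter 3:
  A via A→C: +{a}
  FIRST(S)={a,b}  FIRST(A)={a,b}  FIRST(B)={a}  FIRST(C)={a,b}
iter 4: done
  FIRST(S)={a,b}  FIRST(A)={a,b}  FIRST(B)={a}  FIRST(C)={a,b}

Compute FOLLOW by fixpoint:
initialize: $ ∈ FOLLOW(S)
pass 1:
  C→A C: FOLLOW(A) ⊇ FIRST(C) = {a,b}; new: +{a,b}
  S→A B: FOLLOW(B) ⊇ FOLLOW(S) ⊇ {$}; new: +{$}
  S→B a: FOLLOW(B) ⊇ FIRST(a) = {a}; new: +{a}
  FOLLOW[S]={$}  FOLLOW[A]={a,b}  FOLLOW[B]={$,a}  FOLLOW[C]={}
pass 2:
  A→C: FOLLOW(C) ⊇ FOLLOW(A) ⊇ {a,b}; new: +{a,b}
  C→S: FOLLOW(S) ⊇ FOLLOW(C) ⊇ {a,b}; new: +{a,b}
  S→A B: FOLLOW(B) ⊇ FOLLOW(S) ⊇ {$,a,b}; new: +{b}
  FOLLOW[S]={$,a,b}  FOLLOW[A]={a,b}  FOLLOW[B]={$,a,b}  FOLLOW[C]={a,b}
pass 3: (stable)
  FOLLOW[S]={$,a,b}  FOLLOW[A]={a,b}  FOLLOW[B]={$,a,b}  FOLLOW[C]={a,b}

FOLLOW(A) = ["a", "b"]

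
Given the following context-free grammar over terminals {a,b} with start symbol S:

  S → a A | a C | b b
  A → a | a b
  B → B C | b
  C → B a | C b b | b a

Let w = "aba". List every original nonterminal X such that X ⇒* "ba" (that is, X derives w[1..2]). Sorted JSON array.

CNF form of G:
  S -> T0 A | T0 C | T1 T1
  A -> T0 T1 | a
  B -> B C | b
  C -> B T0 | C X2 | T1 T0
  T0 -> a
  T1 -> b
  X2 -> T1 T1

Fill CYK table bottom-up, restricted to cells inside w[1..2]:
  T[1,1] 'b' = {B,T1}  orig:{B}
  T[2,2] 'a' = {A,T0}  orig:{A}
  T[1,2] 'ba' = {C}

Original NTs in T[1,2] deriving "ba": ["C"]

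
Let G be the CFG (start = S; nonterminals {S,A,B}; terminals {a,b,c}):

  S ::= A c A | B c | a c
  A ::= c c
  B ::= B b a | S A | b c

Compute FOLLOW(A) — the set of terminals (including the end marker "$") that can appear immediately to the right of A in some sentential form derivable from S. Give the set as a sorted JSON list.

Compute FIRST by fixpoint:
iter 1:
  A via A→c c: +{c}
  B via B→b c: +{b}
  S via S→A c A: +{c}
  S via S→B c: +{b}
  S via S→a c: +{a}
  FIRST[S]={a,b,c}  FIRST[A]={c}  FIRST[B]={b}
iter 2:
  B via B→S A: +{a,c}
  FIRST[S]={a,b,c}  FIRST[A]={c}  FIRST[B]={a,b,c}
iter 3: done
  FIRST[S]={a,b,c}  FIRST[A]={c}  FIRST[B]={a,b,c}

FOLLOW iteration:
seed FOLLOW(S) with $
pass 1:
  B→B b a: FOLLOW(B) ⊇ FIRST(b) = {b}; new: +{b}
  B→S A: FOLLOW(S) ⊇ FIRST(A) = {c}; new: +{c}
  B→S A: FOLLOW(A) ⊇ FOLLOW(B) ⊇ {b}; new: +{b}
  S→A c A: FOLLOW(A) ⊇ FIRST(c) = {c}; new: +{c}
  S→A c A: FOLLOW(A) ⊇ FOLLOW(S) ⊇ {$,c}; new: +{$}
  S→B c: FOLLOW(B) ⊇ FIRST(c) = {c}; new: +{c}
  S: {$,c}  A: {$,b,c}  B: {b,c}
pass 2: (stable)
  S: {$,c}  A: {$,b,c}  B: {b,c}

FOLLOW(A) = ["$", "b", "c"]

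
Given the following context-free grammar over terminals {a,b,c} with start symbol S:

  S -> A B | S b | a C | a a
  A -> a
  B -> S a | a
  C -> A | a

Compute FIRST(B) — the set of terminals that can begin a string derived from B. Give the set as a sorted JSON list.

Compute FIRST by fixpoint:
iter 1:
  A via A→a: +{a}
  B via B→a: +{a}
  C via C→A: +{a}
  S via S→A B: +{a}
  FIRST(S)={a}  FIRST(A)={a}  FIRST(B)={a}  FIRST(C)={a}
iter 2: (no change)
  FIRST(S)={a}  FIRST(A)={a}  FIRST(B)={a}  FIRST(C)={a}

FIRST(B) = ["a"]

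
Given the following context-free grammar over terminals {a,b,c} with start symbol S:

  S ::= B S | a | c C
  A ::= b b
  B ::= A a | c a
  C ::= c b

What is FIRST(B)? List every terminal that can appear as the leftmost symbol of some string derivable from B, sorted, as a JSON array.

FIRST iteration:
iter 1:
  A via A→b b: +{b}
  B via B→A a: +{b}
  B via B→c a: +{c}
  C via C→c b: +{c}
  S via S→B S: +{b,c}
  S via S→a: +{a}
  S: {a,b,c}  A: {b}  B: {b,c}  C: {c}
iter 2: (no change)
  S: {a,b,c}  A: {b}  B: {b,c}  C: {c}

FIRST(B) = ["b", "c"]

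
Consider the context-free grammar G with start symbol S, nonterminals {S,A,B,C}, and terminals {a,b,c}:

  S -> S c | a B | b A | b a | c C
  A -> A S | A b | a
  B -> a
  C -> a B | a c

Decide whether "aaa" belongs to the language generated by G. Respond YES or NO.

CNF form of G:
  S -> S T2 | T0 A | T0 T1 | T1 B | T2 C
  A -> A S | A T0 | a
  B -> a
  C -> T1 B | T1 T2
  T0 -> b
  T1 -> a
  T2 -> c

CYK table (by increasing span):
  cell(0,0) a: {A,B,T1}  orig:{A,B}
  cell(1,1) a: {A,B,T1}  orig:{A,B}
  cell(2,2) a: {A,B,T1}  orig:{A,B}
  cell(0,1) aa: {C,S}
  cell(1,2) aa: {C,S}
  cell(0,2) aaa: {A}

S ∉ T[0,2] ⇒ NO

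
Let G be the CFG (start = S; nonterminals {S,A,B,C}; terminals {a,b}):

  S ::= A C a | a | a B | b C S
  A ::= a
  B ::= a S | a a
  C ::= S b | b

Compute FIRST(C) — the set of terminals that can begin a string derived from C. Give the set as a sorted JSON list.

FIRST iteration:
iter 1:
  A via A→a: +{a}
  B via B→a S: +{a}
  C via C→b: +{b}
  S via S→A C a: +{a}
  S via S→b C S: +{b}
  S: {a,b}  A: {a}  B: {a}  C: {b}
iter 2:
  C via C→S b: +{a}
  S: {a,b}  A: {a}  B: {a}  C: {a,b}
iter 3: (stable)
  S: {a,b}  A: {a}  B: {a}  C: {a,b}

FIRST(C) = ["a", "b"]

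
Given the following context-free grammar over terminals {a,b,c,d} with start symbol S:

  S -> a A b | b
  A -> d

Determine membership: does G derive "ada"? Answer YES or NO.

CNF form of G:
  S -> T0 X2 | b
  A -> d
  T0 -> a
  T1 -> b
  X2 -> A T1

CYK fill:
  cell(0,0) a: {T0}  orig:{}
  cell(1,1) d: {A}
  cell(2,2) a: {T0}  orig:{}
  cell(0,1) ad: ∅
  cell(1,2) da: ∅
  cell(0,2) ada: ∅

S ∉ T[0,2] ⇒ NO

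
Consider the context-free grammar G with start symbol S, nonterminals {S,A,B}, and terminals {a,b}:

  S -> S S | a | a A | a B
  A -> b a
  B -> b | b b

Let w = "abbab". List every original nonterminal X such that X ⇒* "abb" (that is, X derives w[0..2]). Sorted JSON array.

CNF form of G:
  S -> S S | T1 A | T1 B | a
  A -> T0 T1
  B -> T0 T0 | b
  T0 -> b
  T1 -> a

Fill CYK table bottom-up (cells [i..j] with 0 ≤ i ≤ j ≤ 2 only):
  T[0,0] 'a' = {S,T1}  orig:{S}
  T[1,1] 'b' = {B,T0}  orig:{B}
  T[2,2] 'b' = {B,T0}  orig:{B}
  T[0,1] 'ab' = {S}
  T[1,2] 'bb' = {B}
  T[0,2] 'abb' = {S}

Original NTs in T[0,2] deriving "abb": ["S"]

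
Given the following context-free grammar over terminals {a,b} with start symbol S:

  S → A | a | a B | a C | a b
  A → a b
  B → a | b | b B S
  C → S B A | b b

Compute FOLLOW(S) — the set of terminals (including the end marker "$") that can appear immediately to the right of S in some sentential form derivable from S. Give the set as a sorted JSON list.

FIRST iteration:
[1]
  A via A→a b: +{a}
  B via B→a: +{a}
  B via B→b: +{b}
  C via C→b b: +{b}
  S via S→A: +{a}
  FIRST(S)={a}  FIRST(A)={a}  FIRST(B)={a,b}  FIRST(C)={b}
[2]
  C via C→S B A: +{a}
  FIRST(S)={a}  FIRST(A)={a}  FIRST(B)={a,b}  FIRST(C)={a,b}
[3] done
  FIRST(S)={a}  FIRST(A)={a}  FIRST(B)={a,b}  FIRST(C)={a,b}

FOLLOW iteration:
FOLLOW(S) := {$}
round 1:
  B→b B S: FOLLOW(B) ⊇ FIRST(S) = {a}; new: +{a}
  B→b B S: FOLLOW(S) ⊇ FOLLOW(B) ⊇ {a}; new: +{a}
  C→S B A: FOLLOW(S) ⊇ FIRST(B) = {a,b}; new: +{b}
  S→A: FOLLOW(A) ⊇ FOLLOW(S) ⊇ {$,a,b}; new: +{$,a,b}
  S→a B: FOLLOW(B) ⊇ FOLLOW(S) ⊇ {$,a,b}; new: +{$,b}
  S→a C: FOLLOW(C) ⊇ FOLLOW(S) ⊇ {$,a,b}; new: +{$,a,b}
  FOLLOW[S]={$,a,b}  FOLLOW[A]={$,a,b}  FOLLOW[B]={$,a,b}  FOLLOW[C]={$,a,b}
round 2: (no change)
  FOLLOW[S]={$,a,b}  FOLLOW[A]={$,a,b}  FOLLOW[B]={$,a,b}  FOLLOW[C]={$,a,b}

FOLLOW(S) = ["$", "a", "b"]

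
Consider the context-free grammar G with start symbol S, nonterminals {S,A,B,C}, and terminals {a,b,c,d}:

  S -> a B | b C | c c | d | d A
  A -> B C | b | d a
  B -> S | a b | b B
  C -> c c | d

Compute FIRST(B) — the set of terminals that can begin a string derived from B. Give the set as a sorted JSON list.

Compute FIRST by fixpoint:
[1]
  A via A→b: +{b}
  A via A→d a: +{d}
  B via B→a b: +{a}
  B via B→b B: +{b}
  C via C→c c: +{c}
  C via C→d: +{d}
  S via S→a B: +{a}
  S via S→b C: +{b}
  S via S→c c: +{c}
  S via S→d: +{d}
  S: {a,b,c,d}  A: {b,d}  B: {a,b}  C: {c,d}
[2]
  A via A→B C: +{a}
  B via B→S: +{c,d}
  S: {a,b,c,d}  A: {a,b,d}  B: {a,b,c,d}  C: {c,d}
[3]
  A via A→B C: +{c}
  S: {a,b,c,d}  A: {a,b,c,d}  B: {a,b,c,d}  C: {c,d}
[4] — fixpoint
  S: {a,b,c,d}  A: {a,b,c,d}  B: {a,b,c,d}  C: {c,d}

FIRST(B) = ["a", "b", "c", "d"]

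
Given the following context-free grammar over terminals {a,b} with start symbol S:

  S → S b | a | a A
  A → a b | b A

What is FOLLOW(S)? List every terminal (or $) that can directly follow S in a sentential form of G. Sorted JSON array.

FIRST sets, iterate to fixpoint:
round 1:
  A via A→a b: +{a}
  A via A→b A: +{b}
  S via S→a: +{a}
  FIRST(S)={a}  FIRST(A)={a,b}
round 2: — fixpoint
  FIRST(S)={a}  FIRST(A)={a,b}

FOLLOW iteration:
initialize: $ ∈ FOLLOW(S)
round 1:
  S→S b: FOLLOW(S) ⊇ FIRST(b) = {b}; new: +{b}
  S→a A: FOLLOW(A) ⊇ FOLLOW(S) ⊇ {$,b}; new: +{$,b}
  FOLLOW[S]={$,b}  FOLLOW[A]={$,b}
round 2: (stable)
  FOLLOW[S]={$,b}  FOLLOW[A]={$,b}

FOLLOW(S) = ["$", "b"]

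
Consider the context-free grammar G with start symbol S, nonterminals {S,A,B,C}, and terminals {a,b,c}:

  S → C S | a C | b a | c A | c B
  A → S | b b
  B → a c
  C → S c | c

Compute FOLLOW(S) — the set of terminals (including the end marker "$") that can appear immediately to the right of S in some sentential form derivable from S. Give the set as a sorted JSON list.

FIRST iteration:
round 1:
  A via A→b b: +{b}
  B via B→a c: +{a}
  C via C→c: +{c}
  S via S→C S: +{c}
  S via S→a C: +{a}
  S via S→b a: +{b}
  FIRST[S]={a,b,c}  FIRST[A]={b}  FIRST[B]={a}  FIRST[C]={c}
round 2:
  A via A→S: +{a,c}
  C via C→S c: +{a,b}
  FIRST[S]={a,b,c}  FIRST[A]={a,b,c}  FIRST[B]={a}  FIRST[C]={a,b,c}
round 3: (no change)
  FIRST[S]={a,b,c}  FIRST[A]={a,b,c}  FIRST[B]={a}  FIRST[C]={a,b,c}

FOLLOW sets:
FOLLOW(S) := {$}
[1]
  C→S c: FOLLOW(S) ⊇ FIRST(c) = {c}; new: +{c}
  S→C S: FOLLOW(C) ⊇ FIRST(S) = {a,b,c}; new: +{a,b,c}
  S→a C: FOLLOW(C) ⊇ FOLLOW(S) ⊇ {$,c}; new: +{$}
  S→c A: FOLLOW(A) ⊇ FOLLOW(S) ⊇ {$,c}; new: +{$,c}
  S→c B: FOLLOW(B) ⊇ FOLLOW(S) ⊇ {$,c}; new: +{$,c}
  FOLLOW[S]={$,c}  FOLLOW[A]={$,c}  FOLLOW[B]={$,c}  FOLLOW[C]={$,a,b,c}
[2] done
  FOLLOW[S]={$,c}  FOLLOW[A]={$,c}  FOLLOW[B]={$,c}  FOLLOW[C]={$,a,b,c}

FOLLOW(S) = ["$", "c"]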